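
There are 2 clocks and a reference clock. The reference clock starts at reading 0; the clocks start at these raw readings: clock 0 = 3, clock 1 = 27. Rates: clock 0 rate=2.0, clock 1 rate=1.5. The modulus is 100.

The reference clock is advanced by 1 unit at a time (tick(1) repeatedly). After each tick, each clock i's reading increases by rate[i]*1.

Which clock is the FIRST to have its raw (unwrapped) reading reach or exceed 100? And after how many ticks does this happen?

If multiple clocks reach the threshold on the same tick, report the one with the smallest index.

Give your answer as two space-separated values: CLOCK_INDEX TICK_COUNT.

clock 0: start=3, rate=2.0, needs 100-3 = 97; ticks = ceil(97/2.0) = ceil(48.5000) = 49; reading at tick 49 = 3 + 2.0*49 = 101.0000
clock 1: start=27, rate=1.5, needs 100-27 = 73; ticks = ceil(73/1.5) = ceil(48.6667) = 49; reading at tick 49 = 27 + 1.5*49 = 100.5000
Minimum tick count = 49; winners = [0, 1]; smallest index = 0

Answer: 0 49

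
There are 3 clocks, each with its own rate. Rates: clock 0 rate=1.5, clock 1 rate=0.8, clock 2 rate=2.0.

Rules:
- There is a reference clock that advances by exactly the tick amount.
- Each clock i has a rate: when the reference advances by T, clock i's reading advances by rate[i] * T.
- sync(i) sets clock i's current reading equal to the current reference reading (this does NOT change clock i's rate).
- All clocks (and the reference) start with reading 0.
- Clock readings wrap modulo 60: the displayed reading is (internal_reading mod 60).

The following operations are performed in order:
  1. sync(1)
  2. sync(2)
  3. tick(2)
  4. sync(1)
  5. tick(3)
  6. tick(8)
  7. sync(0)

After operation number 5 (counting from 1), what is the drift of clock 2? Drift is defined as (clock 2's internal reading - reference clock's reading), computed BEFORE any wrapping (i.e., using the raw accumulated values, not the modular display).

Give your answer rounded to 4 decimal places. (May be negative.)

Answer: 5.0000

Derivation:
After op 1 sync(1): ref=0.0000 raw=[0.0000 0.0000 0.0000]
After op 2 sync(2): ref=0.0000 raw=[0.0000 0.0000 0.0000]
After op 3 tick(2): ref=2.0000 raw=[3.0000 1.6000 4.0000]
After op 4 sync(1): ref=2.0000 raw=[3.0000 2.0000 4.0000]
After op 5 tick(3): ref=5.0000 raw=[7.5000 4.4000 10.0000]
Drift of clock 2 after op 5: 10.0000 - 5.0000 = 5.0000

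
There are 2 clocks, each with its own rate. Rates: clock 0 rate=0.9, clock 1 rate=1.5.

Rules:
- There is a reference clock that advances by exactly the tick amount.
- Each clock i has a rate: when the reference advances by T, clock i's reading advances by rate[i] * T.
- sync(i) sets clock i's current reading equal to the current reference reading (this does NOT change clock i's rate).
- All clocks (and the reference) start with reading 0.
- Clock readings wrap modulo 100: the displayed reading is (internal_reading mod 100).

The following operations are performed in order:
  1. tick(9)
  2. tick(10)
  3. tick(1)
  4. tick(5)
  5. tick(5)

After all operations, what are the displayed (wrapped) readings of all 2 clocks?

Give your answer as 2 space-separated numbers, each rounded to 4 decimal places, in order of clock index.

Answer: 27.0000 45.0000

Derivation:
After op 1 tick(9): ref=9.0000 raw=[8.1000 13.5000]
After op 2 tick(10): ref=19.0000 raw=[17.1000 28.5000]
After op 3 tick(1): ref=20.0000 raw=[18.0000 30.0000]
After op 4 tick(5): ref=25.0000 raw=[22.5000 37.5000]
After op 5 tick(5): ref=30.0000 raw=[27.0000 45.0000]
Wrap final raw readings (mod 100): 27.0000 mod 100 = 27.0000; 45.0000 mod 100 = 45.0000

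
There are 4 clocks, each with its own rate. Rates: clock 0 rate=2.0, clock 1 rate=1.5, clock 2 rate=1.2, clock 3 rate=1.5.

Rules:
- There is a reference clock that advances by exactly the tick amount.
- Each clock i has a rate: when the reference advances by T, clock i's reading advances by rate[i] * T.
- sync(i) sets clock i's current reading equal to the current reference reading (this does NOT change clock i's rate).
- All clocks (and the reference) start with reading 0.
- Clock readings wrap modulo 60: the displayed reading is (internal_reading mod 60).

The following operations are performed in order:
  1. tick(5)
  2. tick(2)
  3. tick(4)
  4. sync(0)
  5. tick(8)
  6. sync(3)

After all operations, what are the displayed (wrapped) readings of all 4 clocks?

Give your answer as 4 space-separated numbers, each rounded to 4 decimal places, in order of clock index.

After op 1 tick(5): ref=5.0000 raw=[10.0000 7.5000 6.0000 7.5000]
After op 2 tick(2): ref=7.0000 raw=[14.0000 10.5000 8.4000 10.5000]
After op 3 tick(4): ref=11.0000 raw=[22.0000 16.5000 13.2000 16.5000]
After op 4 sync(0): ref=11.0000 raw=[11.0000 16.5000 13.2000 16.5000]
After op 5 tick(8): ref=19.0000 raw=[27.0000 28.5000 22.8000 28.5000]
After op 6 sync(3): ref=19.0000 raw=[27.0000 28.5000 22.8000 19.0000]
Wrap final raw readings (mod 60): 27.0000 mod 60 = 27.0000; 28.5000 mod 60 = 28.5000; 22.8000 mod 60 = 22.8000; 19.0000 mod 60 = 19.0000

Answer: 27.0000 28.5000 22.8000 19.0000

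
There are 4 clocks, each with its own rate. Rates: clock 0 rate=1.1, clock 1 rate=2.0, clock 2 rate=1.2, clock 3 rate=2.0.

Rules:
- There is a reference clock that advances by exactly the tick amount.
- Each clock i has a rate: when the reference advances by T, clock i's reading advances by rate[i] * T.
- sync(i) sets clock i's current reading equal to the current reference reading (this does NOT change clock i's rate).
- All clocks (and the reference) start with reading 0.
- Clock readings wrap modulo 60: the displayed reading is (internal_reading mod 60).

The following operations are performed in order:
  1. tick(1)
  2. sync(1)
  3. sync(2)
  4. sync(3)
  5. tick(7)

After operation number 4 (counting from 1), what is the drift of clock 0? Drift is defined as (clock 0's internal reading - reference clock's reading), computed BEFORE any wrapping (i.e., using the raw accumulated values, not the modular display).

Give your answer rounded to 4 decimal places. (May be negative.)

After op 1 tick(1): ref=1.0000 raw=[1.1000 2.0000 1.2000 2.0000]
After op 2 sync(1): ref=1.0000 raw=[1.1000 1.0000 1.2000 2.0000]
After op 3 sync(2): ref=1.0000 raw=[1.1000 1.0000 1.0000 2.0000]
After op 4 sync(3): ref=1.0000 raw=[1.1000 1.0000 1.0000 1.0000]
Drift of clock 0 after op 4: 1.1000 - 1.0000 = 0.1000

Answer: 0.1000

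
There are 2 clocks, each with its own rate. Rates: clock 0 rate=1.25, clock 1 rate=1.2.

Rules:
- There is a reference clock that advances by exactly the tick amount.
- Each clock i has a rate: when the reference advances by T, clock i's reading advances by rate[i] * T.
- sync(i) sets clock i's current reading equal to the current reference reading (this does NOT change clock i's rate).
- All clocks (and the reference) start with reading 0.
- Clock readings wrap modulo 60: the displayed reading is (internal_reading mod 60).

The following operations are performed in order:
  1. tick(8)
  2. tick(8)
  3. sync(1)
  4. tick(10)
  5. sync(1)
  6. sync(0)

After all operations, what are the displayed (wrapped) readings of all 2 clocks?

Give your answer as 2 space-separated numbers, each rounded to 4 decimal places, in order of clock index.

Answer: 26.0000 26.0000

Derivation:
After op 1 tick(8): ref=8.0000 raw=[10.0000 9.6000]
After op 2 tick(8): ref=16.0000 raw=[20.0000 19.2000]
After op 3 sync(1): ref=16.0000 raw=[20.0000 16.0000]
After op 4 tick(10): ref=26.0000 raw=[32.5000 28.0000]
After op 5 sync(1): ref=26.0000 raw=[32.5000 26.0000]
After op 6 sync(0): ref=26.0000 raw=[26.0000 26.0000]
Wrap final raw readings (mod 60): 26.0000 mod 60 = 26.0000; 26.0000 mod 60 = 26.0000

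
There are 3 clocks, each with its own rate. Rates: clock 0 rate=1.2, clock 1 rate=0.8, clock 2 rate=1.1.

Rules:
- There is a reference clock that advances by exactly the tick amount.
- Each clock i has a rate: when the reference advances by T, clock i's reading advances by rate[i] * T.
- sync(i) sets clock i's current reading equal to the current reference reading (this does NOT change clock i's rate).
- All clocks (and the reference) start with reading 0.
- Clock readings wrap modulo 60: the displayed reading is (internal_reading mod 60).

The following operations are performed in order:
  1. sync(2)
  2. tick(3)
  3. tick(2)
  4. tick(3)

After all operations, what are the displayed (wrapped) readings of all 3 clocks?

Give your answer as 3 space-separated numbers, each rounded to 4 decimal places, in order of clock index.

After op 1 sync(2): ref=0.0000 raw=[0.0000 0.0000 0.0000]
After op 2 tick(3): ref=3.0000 raw=[3.6000 2.4000 3.3000]
After op 3 tick(2): ref=5.0000 raw=[6.0000 4.0000 5.5000]
After op 4 tick(3): ref=8.0000 raw=[9.6000 6.4000 8.8000]
Wrap final raw readings (mod 60): 9.6000 mod 60 = 9.6000; 6.4000 mod 60 = 6.4000; 8.8000 mod 60 = 8.8000

Answer: 9.6000 6.4000 8.8000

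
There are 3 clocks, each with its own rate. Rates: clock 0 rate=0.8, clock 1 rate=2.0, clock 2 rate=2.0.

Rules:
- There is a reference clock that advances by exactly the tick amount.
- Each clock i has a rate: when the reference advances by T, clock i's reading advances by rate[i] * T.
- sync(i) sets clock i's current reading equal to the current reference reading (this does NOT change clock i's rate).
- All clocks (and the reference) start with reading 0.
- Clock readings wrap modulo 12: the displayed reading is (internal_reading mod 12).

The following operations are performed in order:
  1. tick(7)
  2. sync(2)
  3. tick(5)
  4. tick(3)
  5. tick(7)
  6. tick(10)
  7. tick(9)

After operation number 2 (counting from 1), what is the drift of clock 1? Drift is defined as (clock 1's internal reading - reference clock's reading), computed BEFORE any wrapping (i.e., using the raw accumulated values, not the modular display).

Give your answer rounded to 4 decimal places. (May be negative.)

After op 1 tick(7): ref=7.0000 raw=[5.6000 14.0000 14.0000]
After op 2 sync(2): ref=7.0000 raw=[5.6000 14.0000 7.0000]
Drift of clock 1 after op 2: 14.0000 - 7.0000 = 7.0000

Answer: 7.0000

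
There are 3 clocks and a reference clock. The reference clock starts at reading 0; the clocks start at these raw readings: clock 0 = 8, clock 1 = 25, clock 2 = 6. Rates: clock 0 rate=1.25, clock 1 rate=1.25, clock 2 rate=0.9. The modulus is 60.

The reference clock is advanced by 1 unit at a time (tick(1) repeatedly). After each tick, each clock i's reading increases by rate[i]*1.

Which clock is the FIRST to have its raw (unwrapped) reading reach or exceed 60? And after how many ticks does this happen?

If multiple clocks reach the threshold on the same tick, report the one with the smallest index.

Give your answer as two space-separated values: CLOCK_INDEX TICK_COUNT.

Answer: 1 28

Derivation:
clock 0: start=8, rate=1.25, needs 60-8 = 52; ticks = ceil(52/1.25) = ceil(41.6000) = 42; reading at tick 42 = 8 + 1.25*42 = 60.5000
clock 1: start=25, rate=1.25, needs 60-25 = 35; ticks = ceil(35/1.25) = ceil(28.0000) = 28; reading at tick 28 = 25 + 1.25*28 = 60.0000
clock 2: start=6, rate=0.9, needs 60-6 = 54; ticks = ceil(54/0.9) = ceil(60.0000) = 60; reading at tick 60 = 6 + 0.9*60 = 60.0000
Minimum tick count = 28; winners = [1]; smallest index = 1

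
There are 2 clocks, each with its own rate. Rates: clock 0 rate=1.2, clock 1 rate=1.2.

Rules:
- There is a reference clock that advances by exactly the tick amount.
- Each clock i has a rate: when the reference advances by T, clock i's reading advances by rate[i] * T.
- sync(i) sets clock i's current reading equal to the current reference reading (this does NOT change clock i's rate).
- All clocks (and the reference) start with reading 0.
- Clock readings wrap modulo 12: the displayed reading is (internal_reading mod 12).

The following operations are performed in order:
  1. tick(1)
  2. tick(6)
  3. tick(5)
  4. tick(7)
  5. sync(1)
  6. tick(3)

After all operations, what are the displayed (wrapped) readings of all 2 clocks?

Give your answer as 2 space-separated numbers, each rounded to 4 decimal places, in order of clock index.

After op 1 tick(1): ref=1.0000 raw=[1.2000 1.2000]
After op 2 tick(6): ref=7.0000 raw=[8.4000 8.4000]
After op 3 tick(5): ref=12.0000 raw=[14.4000 14.4000]
After op 4 tick(7): ref=19.0000 raw=[22.8000 22.8000]
After op 5 sync(1): ref=19.0000 raw=[22.8000 19.0000]
After op 6 tick(3): ref=22.0000 raw=[26.4000 22.6000]
Wrap final raw readings (mod 12): 26.4000 mod 12 = 2.4000; 22.6000 mod 12 = 10.6000

Answer: 2.4000 10.6000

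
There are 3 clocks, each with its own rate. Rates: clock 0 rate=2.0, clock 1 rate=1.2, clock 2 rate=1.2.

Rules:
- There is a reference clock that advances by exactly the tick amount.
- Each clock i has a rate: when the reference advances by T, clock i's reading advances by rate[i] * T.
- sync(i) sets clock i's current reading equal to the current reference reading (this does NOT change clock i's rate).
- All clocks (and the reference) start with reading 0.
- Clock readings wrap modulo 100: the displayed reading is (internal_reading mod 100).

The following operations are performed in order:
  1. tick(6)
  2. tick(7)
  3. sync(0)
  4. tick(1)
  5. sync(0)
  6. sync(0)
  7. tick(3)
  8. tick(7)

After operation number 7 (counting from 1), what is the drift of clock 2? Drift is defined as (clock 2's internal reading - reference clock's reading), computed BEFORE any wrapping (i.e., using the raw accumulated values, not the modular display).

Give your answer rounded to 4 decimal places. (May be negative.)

After op 1 tick(6): ref=6.0000 raw=[12.0000 7.2000 7.2000]
After op 2 tick(7): ref=13.0000 raw=[26.0000 15.6000 15.6000]
After op 3 sync(0): ref=13.0000 raw=[13.0000 15.6000 15.6000]
After op 4 tick(1): ref=14.0000 raw=[15.0000 16.8000 16.8000]
After op 5 sync(0): ref=14.0000 raw=[14.0000 16.8000 16.8000]
After op 6 sync(0): ref=14.0000 raw=[14.0000 16.8000 16.8000]
After op 7 tick(3): ref=17.0000 raw=[20.0000 20.4000 20.4000]
Drift of clock 2 after op 7: 20.4000 - 17.0000 = 3.4000

Answer: 3.4000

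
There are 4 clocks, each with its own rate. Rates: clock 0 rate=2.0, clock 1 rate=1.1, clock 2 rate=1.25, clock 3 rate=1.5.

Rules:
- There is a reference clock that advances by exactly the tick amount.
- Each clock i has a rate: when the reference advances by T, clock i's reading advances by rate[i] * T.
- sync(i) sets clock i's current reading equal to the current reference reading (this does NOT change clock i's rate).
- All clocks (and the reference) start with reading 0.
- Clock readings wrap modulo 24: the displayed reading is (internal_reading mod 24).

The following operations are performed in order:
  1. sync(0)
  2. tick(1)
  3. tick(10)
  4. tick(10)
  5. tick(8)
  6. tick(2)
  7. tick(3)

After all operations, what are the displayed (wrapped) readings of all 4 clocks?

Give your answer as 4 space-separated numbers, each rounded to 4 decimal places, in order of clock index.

Answer: 20.0000 13.4000 18.5000 3.0000

Derivation:
After op 1 sync(0): ref=0.0000 raw=[0.0000 0.0000 0.0000 0.0000]
After op 2 tick(1): ref=1.0000 raw=[2.0000 1.1000 1.2500 1.5000]
After op 3 tick(10): ref=11.0000 raw=[22.0000 12.1000 13.7500 16.5000]
After op 4 tick(10): ref=21.0000 raw=[42.0000 23.1000 26.2500 31.5000]
After op 5 tick(8): ref=29.0000 raw=[58.0000 31.9000 36.2500 43.5000]
After op 6 tick(2): ref=31.0000 raw=[62.0000 34.1000 38.7500 46.5000]
After op 7 tick(3): ref=34.0000 raw=[68.0000 37.4000 42.5000 51.0000]
Wrap final raw readings (mod 24): 68.0000 mod 24 = 20.0000; 37.4000 mod 24 = 13.4000; 42.5000 mod 24 = 18.5000; 51.0000 mod 24 = 3.0000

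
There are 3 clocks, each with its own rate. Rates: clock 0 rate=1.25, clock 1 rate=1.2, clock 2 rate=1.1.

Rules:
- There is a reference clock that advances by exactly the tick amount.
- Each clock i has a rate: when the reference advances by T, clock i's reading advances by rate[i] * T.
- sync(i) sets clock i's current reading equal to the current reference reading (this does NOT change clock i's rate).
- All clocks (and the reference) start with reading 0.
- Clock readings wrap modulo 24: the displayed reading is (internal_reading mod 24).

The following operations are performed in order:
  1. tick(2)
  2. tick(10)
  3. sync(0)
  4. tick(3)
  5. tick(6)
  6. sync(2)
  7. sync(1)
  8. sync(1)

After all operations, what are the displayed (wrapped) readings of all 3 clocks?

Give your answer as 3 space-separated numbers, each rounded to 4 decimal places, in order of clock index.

Answer: 23.2500 21.0000 21.0000

Derivation:
After op 1 tick(2): ref=2.0000 raw=[2.5000 2.4000 2.2000]
After op 2 tick(10): ref=12.0000 raw=[15.0000 14.4000 13.2000]
After op 3 sync(0): ref=12.0000 raw=[12.0000 14.4000 13.2000]
After op 4 tick(3): ref=15.0000 raw=[15.7500 18.0000 16.5000]
After op 5 tick(6): ref=21.0000 raw=[23.2500 25.2000 23.1000]
After op 6 sync(2): ref=21.0000 raw=[23.2500 25.2000 21.0000]
After op 7 sync(1): ref=21.0000 raw=[23.2500 21.0000 21.0000]
After op 8 sync(1): ref=21.0000 raw=[23.2500 21.0000 21.0000]
Wrap final raw readings (mod 24): 23.2500 mod 24 = 23.2500; 21.0000 mod 24 = 21.0000; 21.0000 mod 24 = 21.0000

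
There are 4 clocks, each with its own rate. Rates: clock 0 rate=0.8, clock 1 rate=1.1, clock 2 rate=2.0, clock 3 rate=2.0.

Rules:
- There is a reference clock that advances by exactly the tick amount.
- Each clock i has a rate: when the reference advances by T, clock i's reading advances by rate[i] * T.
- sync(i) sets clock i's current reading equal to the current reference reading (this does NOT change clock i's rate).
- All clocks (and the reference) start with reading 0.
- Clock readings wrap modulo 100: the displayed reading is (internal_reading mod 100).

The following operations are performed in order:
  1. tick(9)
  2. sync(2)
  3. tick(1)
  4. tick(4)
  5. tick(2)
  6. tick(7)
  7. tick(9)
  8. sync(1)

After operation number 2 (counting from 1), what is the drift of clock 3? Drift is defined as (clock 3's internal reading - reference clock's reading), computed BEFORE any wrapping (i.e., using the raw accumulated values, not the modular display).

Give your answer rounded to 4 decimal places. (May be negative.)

Answer: 9.0000

Derivation:
After op 1 tick(9): ref=9.0000 raw=[7.2000 9.9000 18.0000 18.0000]
After op 2 sync(2): ref=9.0000 raw=[7.2000 9.9000 9.0000 18.0000]
Drift of clock 3 after op 2: 18.0000 - 9.0000 = 9.0000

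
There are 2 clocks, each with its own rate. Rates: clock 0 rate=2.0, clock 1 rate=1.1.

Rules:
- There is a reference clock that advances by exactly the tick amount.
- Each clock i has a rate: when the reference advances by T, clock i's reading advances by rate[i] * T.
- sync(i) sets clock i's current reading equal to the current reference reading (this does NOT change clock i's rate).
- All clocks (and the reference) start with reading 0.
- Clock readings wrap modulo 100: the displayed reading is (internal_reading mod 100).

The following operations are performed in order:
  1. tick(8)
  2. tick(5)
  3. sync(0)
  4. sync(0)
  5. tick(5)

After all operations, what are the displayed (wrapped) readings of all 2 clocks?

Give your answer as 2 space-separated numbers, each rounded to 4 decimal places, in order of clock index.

Answer: 23.0000 19.8000

Derivation:
After op 1 tick(8): ref=8.0000 raw=[16.0000 8.8000]
After op 2 tick(5): ref=13.0000 raw=[26.0000 14.3000]
After op 3 sync(0): ref=13.0000 raw=[13.0000 14.3000]
After op 4 sync(0): ref=13.0000 raw=[13.0000 14.3000]
After op 5 tick(5): ref=18.0000 raw=[23.0000 19.8000]
Wrap final raw readings (mod 100): 23.0000 mod 100 = 23.0000; 19.8000 mod 100 = 19.8000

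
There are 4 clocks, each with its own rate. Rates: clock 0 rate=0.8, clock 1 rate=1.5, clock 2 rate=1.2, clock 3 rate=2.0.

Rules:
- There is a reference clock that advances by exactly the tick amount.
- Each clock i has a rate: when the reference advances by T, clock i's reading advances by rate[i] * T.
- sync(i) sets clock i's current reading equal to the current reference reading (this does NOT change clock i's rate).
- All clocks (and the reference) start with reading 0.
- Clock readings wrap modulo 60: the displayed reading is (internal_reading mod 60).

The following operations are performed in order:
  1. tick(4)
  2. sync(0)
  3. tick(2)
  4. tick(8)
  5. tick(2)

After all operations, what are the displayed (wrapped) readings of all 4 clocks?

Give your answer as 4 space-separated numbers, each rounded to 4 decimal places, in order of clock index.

After op 1 tick(4): ref=4.0000 raw=[3.2000 6.0000 4.8000 8.0000]
After op 2 sync(0): ref=4.0000 raw=[4.0000 6.0000 4.8000 8.0000]
After op 3 tick(2): ref=6.0000 raw=[5.6000 9.0000 7.2000 12.0000]
After op 4 tick(8): ref=14.0000 raw=[12.0000 21.0000 16.8000 28.0000]
After op 5 tick(2): ref=16.0000 raw=[13.6000 24.0000 19.2000 32.0000]
Wrap final raw readings (mod 60): 13.6000 mod 60 = 13.6000; 24.0000 mod 60 = 24.0000; 19.2000 mod 60 = 19.2000; 32.0000 mod 60 = 32.0000

Answer: 13.6000 24.0000 19.2000 32.0000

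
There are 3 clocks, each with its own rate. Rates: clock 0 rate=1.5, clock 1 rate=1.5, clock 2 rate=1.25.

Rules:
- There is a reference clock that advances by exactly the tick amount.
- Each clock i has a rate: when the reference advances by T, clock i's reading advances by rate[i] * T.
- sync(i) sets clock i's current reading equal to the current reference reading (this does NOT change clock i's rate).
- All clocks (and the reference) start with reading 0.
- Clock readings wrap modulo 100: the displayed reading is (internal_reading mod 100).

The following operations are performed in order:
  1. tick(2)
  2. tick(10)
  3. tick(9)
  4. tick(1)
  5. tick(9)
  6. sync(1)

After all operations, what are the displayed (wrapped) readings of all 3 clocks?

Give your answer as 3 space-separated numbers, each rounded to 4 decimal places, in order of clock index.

After op 1 tick(2): ref=2.0000 raw=[3.0000 3.0000 2.5000]
After op 2 tick(10): ref=12.0000 raw=[18.0000 18.0000 15.0000]
After op 3 tick(9): ref=21.0000 raw=[31.5000 31.5000 26.2500]
After op 4 tick(1): ref=22.0000 raw=[33.0000 33.0000 27.5000]
After op 5 tick(9): ref=31.0000 raw=[46.5000 46.5000 38.7500]
After op 6 sync(1): ref=31.0000 raw=[46.5000 31.0000 38.7500]
Wrap final raw readings (mod 100): 46.5000 mod 100 = 46.5000; 31.0000 mod 100 = 31.0000; 38.7500 mod 100 = 38.7500

Answer: 46.5000 31.0000 38.7500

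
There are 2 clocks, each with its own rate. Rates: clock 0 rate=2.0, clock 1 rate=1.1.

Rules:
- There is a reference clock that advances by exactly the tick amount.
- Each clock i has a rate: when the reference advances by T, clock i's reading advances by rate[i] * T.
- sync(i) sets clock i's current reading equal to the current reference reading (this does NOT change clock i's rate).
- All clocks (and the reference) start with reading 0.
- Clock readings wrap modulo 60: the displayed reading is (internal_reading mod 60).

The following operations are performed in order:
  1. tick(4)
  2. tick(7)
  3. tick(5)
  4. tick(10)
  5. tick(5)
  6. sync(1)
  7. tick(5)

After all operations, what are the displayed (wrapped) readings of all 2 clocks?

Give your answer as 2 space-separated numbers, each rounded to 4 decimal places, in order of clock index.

After op 1 tick(4): ref=4.0000 raw=[8.0000 4.4000]
After op 2 tick(7): ref=11.0000 raw=[22.0000 12.1000]
After op 3 tick(5): ref=16.0000 raw=[32.0000 17.6000]
After op 4 tick(10): ref=26.0000 raw=[52.0000 28.6000]
After op 5 tick(5): ref=31.0000 raw=[62.0000 34.1000]
After op 6 sync(1): ref=31.0000 raw=[62.0000 31.0000]
After op 7 tick(5): ref=36.0000 raw=[72.0000 36.5000]
Wrap final raw readings (mod 60): 72.0000 mod 60 = 12.0000; 36.5000 mod 60 = 36.5000

Answer: 12.0000 36.5000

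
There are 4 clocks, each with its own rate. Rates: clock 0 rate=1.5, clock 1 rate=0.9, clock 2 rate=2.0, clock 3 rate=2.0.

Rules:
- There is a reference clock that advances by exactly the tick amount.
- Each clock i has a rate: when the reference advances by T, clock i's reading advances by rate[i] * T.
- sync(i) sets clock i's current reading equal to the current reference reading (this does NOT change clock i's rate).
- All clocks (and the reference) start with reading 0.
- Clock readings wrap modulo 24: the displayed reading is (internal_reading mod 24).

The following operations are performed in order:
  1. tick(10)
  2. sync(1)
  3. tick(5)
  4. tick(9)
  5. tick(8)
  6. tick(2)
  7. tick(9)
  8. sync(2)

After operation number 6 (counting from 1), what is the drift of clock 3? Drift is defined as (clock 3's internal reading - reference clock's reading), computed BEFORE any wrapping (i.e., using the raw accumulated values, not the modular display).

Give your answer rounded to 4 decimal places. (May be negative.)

After op 1 tick(10): ref=10.0000 raw=[15.0000 9.0000 20.0000 20.0000]
After op 2 sync(1): ref=10.0000 raw=[15.0000 10.0000 20.0000 20.0000]
After op 3 tick(5): ref=15.0000 raw=[22.5000 14.5000 30.0000 30.0000]
After op 4 tick(9): ref=24.0000 raw=[36.0000 22.6000 48.0000 48.0000]
After op 5 tick(8): ref=32.0000 raw=[48.0000 29.8000 64.0000 64.0000]
After op 6 tick(2): ref=34.0000 raw=[51.0000 31.6000 68.0000 68.0000]
Drift of clock 3 after op 6: 68.0000 - 34.0000 = 34.0000

Answer: 34.0000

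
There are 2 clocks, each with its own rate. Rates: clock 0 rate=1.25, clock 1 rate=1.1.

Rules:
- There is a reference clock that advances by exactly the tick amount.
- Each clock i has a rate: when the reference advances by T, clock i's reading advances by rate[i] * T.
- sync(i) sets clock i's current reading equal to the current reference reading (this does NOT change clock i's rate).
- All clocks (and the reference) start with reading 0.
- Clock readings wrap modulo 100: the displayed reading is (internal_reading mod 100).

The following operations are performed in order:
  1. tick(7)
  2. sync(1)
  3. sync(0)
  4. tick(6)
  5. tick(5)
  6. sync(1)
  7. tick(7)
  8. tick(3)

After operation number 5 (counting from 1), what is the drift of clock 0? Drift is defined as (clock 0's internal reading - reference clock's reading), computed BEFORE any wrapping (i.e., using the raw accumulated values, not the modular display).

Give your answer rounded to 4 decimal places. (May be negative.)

After op 1 tick(7): ref=7.0000 raw=[8.7500 7.7000]
After op 2 sync(1): ref=7.0000 raw=[8.7500 7.0000]
After op 3 sync(0): ref=7.0000 raw=[7.0000 7.0000]
After op 4 tick(6): ref=13.0000 raw=[14.5000 13.6000]
After op 5 tick(5): ref=18.0000 raw=[20.7500 19.1000]
Drift of clock 0 after op 5: 20.7500 - 18.0000 = 2.7500

Answer: 2.7500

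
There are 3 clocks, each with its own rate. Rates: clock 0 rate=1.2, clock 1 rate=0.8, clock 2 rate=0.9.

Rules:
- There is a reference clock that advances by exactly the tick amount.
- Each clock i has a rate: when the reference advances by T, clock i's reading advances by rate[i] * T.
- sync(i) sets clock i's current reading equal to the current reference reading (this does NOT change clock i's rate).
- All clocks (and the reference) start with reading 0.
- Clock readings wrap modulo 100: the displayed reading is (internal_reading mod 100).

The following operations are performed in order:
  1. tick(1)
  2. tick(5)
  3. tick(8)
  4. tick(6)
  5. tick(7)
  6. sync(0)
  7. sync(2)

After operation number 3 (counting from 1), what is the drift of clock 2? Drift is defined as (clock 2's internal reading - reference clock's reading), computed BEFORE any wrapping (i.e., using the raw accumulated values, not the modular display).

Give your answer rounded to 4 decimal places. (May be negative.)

After op 1 tick(1): ref=1.0000 raw=[1.2000 0.8000 0.9000]
After op 2 tick(5): ref=6.0000 raw=[7.2000 4.8000 5.4000]
After op 3 tick(8): ref=14.0000 raw=[16.8000 11.2000 12.6000]
Drift of clock 2 after op 3: 12.6000 - 14.0000 = -1.4000

Answer: -1.4000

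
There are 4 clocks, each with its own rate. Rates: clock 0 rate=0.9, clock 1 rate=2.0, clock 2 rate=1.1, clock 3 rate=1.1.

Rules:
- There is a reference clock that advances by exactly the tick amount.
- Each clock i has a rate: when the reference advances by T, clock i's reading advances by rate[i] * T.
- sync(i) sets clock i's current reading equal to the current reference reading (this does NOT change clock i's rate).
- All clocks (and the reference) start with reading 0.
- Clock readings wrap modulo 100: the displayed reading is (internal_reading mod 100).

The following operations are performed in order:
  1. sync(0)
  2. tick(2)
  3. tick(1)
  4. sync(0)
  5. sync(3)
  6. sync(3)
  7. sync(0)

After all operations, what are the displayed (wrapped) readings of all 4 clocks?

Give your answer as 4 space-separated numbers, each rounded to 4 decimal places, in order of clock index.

Answer: 3.0000 6.0000 3.3000 3.0000

Derivation:
After op 1 sync(0): ref=0.0000 raw=[0.0000 0.0000 0.0000 0.0000]
After op 2 tick(2): ref=2.0000 raw=[1.8000 4.0000 2.2000 2.2000]
After op 3 tick(1): ref=3.0000 raw=[2.7000 6.0000 3.3000 3.3000]
After op 4 sync(0): ref=3.0000 raw=[3.0000 6.0000 3.3000 3.3000]
After op 5 sync(3): ref=3.0000 raw=[3.0000 6.0000 3.3000 3.0000]
After op 6 sync(3): ref=3.0000 raw=[3.0000 6.0000 3.3000 3.0000]
After op 7 sync(0): ref=3.0000 raw=[3.0000 6.0000 3.3000 3.0000]
Wrap final raw readings (mod 100): 3.0000 mod 100 = 3.0000; 6.0000 mod 100 = 6.0000; 3.3000 mod 100 = 3.3000; 3.0000 mod 100 = 3.0000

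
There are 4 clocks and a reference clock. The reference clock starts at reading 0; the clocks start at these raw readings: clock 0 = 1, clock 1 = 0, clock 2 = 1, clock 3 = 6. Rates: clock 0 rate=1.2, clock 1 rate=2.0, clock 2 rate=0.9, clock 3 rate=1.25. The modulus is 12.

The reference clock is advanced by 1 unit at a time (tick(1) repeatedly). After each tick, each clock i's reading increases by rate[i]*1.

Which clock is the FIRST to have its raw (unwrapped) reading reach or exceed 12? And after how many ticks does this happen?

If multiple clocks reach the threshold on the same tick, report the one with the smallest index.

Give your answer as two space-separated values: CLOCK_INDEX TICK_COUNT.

Answer: 3 5

Derivation:
clock 0: start=1, rate=1.2, needs 12-1 = 11; ticks = ceil(11/1.2) = ceil(9.1667) = 10; reading at tick 10 = 1 + 1.2*10 = 13.0000
clock 1: start=0, rate=2.0, needs 12-0 = 12; ticks = ceil(12/2.0) = ceil(6.0000) = 6; reading at tick 6 = 0 + 2.0*6 = 12.0000
clock 2: start=1, rate=0.9, needs 12-1 = 11; ticks = ceil(11/0.9) = ceil(12.2222) = 13; reading at tick 13 = 1 + 0.9*13 = 12.7000
clock 3: start=6, rate=1.25, needs 12-6 = 6; ticks = ceil(6/1.25) = ceil(4.8000) = 5; reading at tick 5 = 6 + 1.25*5 = 12.2500
Minimum tick count = 5; winners = [3]; smallest index = 3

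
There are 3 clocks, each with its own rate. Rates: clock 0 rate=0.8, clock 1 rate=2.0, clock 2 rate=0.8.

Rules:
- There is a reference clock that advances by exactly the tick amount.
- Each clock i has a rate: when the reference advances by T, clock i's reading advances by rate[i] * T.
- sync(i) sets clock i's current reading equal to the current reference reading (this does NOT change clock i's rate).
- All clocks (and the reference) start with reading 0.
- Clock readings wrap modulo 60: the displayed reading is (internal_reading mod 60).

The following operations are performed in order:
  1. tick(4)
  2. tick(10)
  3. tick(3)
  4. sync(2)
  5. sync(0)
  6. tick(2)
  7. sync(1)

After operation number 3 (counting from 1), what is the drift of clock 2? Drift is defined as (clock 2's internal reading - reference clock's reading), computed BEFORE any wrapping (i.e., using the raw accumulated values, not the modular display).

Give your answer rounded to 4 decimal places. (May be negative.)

After op 1 tick(4): ref=4.0000 raw=[3.2000 8.0000 3.2000]
After op 2 tick(10): ref=14.0000 raw=[11.2000 28.0000 11.2000]
After op 3 tick(3): ref=17.0000 raw=[13.6000 34.0000 13.6000]
Drift of clock 2 after op 3: 13.6000 - 17.0000 = -3.4000

Answer: -3.4000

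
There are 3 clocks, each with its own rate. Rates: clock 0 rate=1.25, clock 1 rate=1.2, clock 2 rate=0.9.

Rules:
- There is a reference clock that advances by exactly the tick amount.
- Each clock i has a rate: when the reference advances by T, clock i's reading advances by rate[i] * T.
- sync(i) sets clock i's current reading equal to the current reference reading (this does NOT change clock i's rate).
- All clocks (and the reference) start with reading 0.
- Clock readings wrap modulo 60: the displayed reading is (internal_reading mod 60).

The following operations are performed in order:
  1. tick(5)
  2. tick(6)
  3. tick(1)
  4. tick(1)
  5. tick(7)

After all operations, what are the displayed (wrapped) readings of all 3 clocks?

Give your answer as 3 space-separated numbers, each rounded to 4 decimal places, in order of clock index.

After op 1 tick(5): ref=5.0000 raw=[6.2500 6.0000 4.5000]
After op 2 tick(6): ref=11.0000 raw=[13.7500 13.2000 9.9000]
After op 3 tick(1): ref=12.0000 raw=[15.0000 14.4000 10.8000]
After op 4 tick(1): ref=13.0000 raw=[16.2500 15.6000 11.7000]
After op 5 tick(7): ref=20.0000 raw=[25.0000 24.0000 18.0000]
Wrap final raw readings (mod 60): 25.0000 mod 60 = 25.0000; 24.0000 mod 60 = 24.0000; 18.0000 mod 60 = 18.0000

Answer: 25.0000 24.0000 18.0000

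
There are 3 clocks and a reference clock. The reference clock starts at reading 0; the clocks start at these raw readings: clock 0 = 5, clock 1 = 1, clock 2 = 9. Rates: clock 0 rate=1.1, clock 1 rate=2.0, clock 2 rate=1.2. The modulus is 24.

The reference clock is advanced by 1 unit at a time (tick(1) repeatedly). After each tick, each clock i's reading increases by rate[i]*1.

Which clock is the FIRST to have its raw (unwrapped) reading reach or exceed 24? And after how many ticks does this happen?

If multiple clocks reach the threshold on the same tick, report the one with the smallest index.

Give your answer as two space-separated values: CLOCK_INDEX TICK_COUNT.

clock 0: start=5, rate=1.1, needs 24-5 = 19; ticks = ceil(19/1.1) = ceil(17.2727) = 18; reading at tick 18 = 5 + 1.1*18 = 24.8000
clock 1: start=1, rate=2.0, needs 24-1 = 23; ticks = ceil(23/2.0) = ceil(11.5000) = 12; reading at tick 12 = 1 + 2.0*12 = 25.0000
clock 2: start=9, rate=1.2, needs 24-9 = 15; ticks = ceil(15/1.2) = ceil(12.5000) = 13; reading at tick 13 = 9 + 1.2*13 = 24.6000
Minimum tick count = 12; winners = [1]; smallest index = 1

Answer: 1 12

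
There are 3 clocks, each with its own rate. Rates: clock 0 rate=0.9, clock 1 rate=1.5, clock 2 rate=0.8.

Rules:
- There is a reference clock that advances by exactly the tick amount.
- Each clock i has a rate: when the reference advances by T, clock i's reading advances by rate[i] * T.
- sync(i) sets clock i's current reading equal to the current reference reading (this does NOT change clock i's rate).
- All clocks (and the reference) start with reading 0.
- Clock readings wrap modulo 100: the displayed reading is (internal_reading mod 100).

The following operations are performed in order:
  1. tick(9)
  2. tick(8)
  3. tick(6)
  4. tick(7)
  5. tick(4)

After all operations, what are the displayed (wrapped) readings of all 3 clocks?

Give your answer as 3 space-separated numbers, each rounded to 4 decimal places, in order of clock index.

After op 1 tick(9): ref=9.0000 raw=[8.1000 13.5000 7.2000]
After op 2 tick(8): ref=17.0000 raw=[15.3000 25.5000 13.6000]
After op 3 tick(6): ref=23.0000 raw=[20.7000 34.5000 18.4000]
After op 4 tick(7): ref=30.0000 raw=[27.0000 45.0000 24.0000]
After op 5 tick(4): ref=34.0000 raw=[30.6000 51.0000 27.2000]
Wrap final raw readings (mod 100): 30.6000 mod 100 = 30.6000; 51.0000 mod 100 = 51.0000; 27.2000 mod 100 = 27.2000

Answer: 30.6000 51.0000 27.2000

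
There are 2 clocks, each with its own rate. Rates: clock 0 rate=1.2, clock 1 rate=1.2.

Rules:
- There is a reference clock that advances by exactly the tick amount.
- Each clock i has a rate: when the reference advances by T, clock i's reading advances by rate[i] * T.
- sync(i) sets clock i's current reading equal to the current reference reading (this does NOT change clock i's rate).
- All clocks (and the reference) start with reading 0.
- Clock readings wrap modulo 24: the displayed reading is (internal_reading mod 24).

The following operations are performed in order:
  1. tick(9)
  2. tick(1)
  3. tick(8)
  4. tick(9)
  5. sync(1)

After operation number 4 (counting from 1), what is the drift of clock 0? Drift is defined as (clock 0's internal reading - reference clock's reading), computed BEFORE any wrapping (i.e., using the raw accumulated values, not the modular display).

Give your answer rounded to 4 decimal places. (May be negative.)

Answer: 5.4000

Derivation:
After op 1 tick(9): ref=9.0000 raw=[10.8000 10.8000]
After op 2 tick(1): ref=10.0000 raw=[12.0000 12.0000]
After op 3 tick(8): ref=18.0000 raw=[21.6000 21.6000]
After op 4 tick(9): ref=27.0000 raw=[32.4000 32.4000]
Drift of clock 0 after op 4: 32.4000 - 27.0000 = 5.4000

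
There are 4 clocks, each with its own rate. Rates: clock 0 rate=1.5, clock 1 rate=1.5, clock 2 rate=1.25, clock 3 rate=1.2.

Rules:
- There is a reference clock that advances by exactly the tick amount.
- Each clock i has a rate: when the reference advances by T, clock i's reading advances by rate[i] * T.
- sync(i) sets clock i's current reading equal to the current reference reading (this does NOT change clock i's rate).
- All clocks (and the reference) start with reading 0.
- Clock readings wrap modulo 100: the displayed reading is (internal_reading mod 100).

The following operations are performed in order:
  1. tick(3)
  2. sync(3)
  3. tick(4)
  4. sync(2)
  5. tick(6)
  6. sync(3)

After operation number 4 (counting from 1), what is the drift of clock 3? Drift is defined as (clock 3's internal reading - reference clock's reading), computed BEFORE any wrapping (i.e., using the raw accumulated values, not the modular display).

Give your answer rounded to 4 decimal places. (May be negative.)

After op 1 tick(3): ref=3.0000 raw=[4.5000 4.5000 3.7500 3.6000]
After op 2 sync(3): ref=3.0000 raw=[4.5000 4.5000 3.7500 3.0000]
After op 3 tick(4): ref=7.0000 raw=[10.5000 10.5000 8.7500 7.8000]
After op 4 sync(2): ref=7.0000 raw=[10.5000 10.5000 7.0000 7.8000]
Drift of clock 3 after op 4: 7.8000 - 7.0000 = 0.8000

Answer: 0.8000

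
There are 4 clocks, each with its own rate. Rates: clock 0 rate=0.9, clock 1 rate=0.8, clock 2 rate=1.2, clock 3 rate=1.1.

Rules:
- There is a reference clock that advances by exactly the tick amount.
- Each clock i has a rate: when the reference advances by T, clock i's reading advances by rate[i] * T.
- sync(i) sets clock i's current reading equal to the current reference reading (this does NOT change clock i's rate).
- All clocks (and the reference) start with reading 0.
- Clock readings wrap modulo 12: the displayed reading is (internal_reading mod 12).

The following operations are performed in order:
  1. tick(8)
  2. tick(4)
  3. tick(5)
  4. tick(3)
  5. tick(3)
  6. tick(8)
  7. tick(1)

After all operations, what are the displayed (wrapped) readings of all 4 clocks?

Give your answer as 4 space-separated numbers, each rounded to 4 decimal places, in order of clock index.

Answer: 4.8000 1.6000 2.4000 11.2000

Derivation:
After op 1 tick(8): ref=8.0000 raw=[7.2000 6.4000 9.6000 8.8000]
After op 2 tick(4): ref=12.0000 raw=[10.8000 9.6000 14.4000 13.2000]
After op 3 tick(5): ref=17.0000 raw=[15.3000 13.6000 20.4000 18.7000]
After op 4 tick(3): ref=20.0000 raw=[18.0000 16.0000 24.0000 22.0000]
After op 5 tick(3): ref=23.0000 raw=[20.7000 18.4000 27.6000 25.3000]
After op 6 tick(8): ref=31.0000 raw=[27.9000 24.8000 37.2000 34.1000]
After op 7 tick(1): ref=32.0000 raw=[28.8000 25.6000 38.4000 35.2000]
Wrap final raw readings (mod 12): 28.8000 mod 12 = 4.8000; 25.6000 mod 12 = 1.6000; 38.4000 mod 12 = 2.4000; 35.2000 mod 12 = 11.2000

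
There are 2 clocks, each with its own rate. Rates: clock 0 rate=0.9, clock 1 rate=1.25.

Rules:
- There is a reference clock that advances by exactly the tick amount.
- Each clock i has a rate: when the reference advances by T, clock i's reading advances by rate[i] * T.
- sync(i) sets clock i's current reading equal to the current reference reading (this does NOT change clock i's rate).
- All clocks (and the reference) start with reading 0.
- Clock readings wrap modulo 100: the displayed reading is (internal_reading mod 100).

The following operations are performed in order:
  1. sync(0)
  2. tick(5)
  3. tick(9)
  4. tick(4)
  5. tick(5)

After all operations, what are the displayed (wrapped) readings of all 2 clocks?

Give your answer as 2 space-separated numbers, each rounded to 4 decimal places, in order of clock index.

After op 1 sync(0): ref=0.0000 raw=[0.0000 0.0000]
After op 2 tick(5): ref=5.0000 raw=[4.5000 6.2500]
After op 3 tick(9): ref=14.0000 raw=[12.6000 17.5000]
After op 4 tick(4): ref=18.0000 raw=[16.2000 22.5000]
After op 5 tick(5): ref=23.0000 raw=[20.7000 28.7500]
Wrap final raw readings (mod 100): 20.7000 mod 100 = 20.7000; 28.7500 mod 100 = 28.7500

Answer: 20.7000 28.7500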